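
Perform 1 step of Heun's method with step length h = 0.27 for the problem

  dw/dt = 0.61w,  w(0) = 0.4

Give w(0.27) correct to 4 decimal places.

0.4713

Heun: k1 = f(t_n, w_n); k2 = f(t_n + h, w_n + h·k1); w_{n+1} = w_n + (h/2)·(k1 + k2).
t=0.000000, w=0.400000:
  k1 = f(0.000000, 0.400000) = 0.244000
  k2 = f(0.270000, 0.465880) = 0.284187
  w ← 0.400000 + (0.27/2)·(0.244000 + 0.284187) = 0.471305
w(0.27) ≈ 0.4713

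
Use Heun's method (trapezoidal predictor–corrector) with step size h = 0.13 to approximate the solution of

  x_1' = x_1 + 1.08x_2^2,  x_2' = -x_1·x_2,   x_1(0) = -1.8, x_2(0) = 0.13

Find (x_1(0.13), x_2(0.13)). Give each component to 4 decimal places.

Heun on (x_1,x_2): k1 = f(t_n, state_n); k2 = f(t_n + h, state_n + h·k1); state_{n+1} = state_n + (h/2)·(k1 + k2).
0.000000: (-1.800000, 0.130000)
  k1 = (-1.781748, 0.234000)
  predictor → (-2.031627, 0.160420)
  k2 = (-2.003834, 0.325914)
  → (-2.046063, 0.166394)
(x_1(0.13), x_2(0.13)) ≈ (-2.0461, 0.1664)

-2.0461, 0.1664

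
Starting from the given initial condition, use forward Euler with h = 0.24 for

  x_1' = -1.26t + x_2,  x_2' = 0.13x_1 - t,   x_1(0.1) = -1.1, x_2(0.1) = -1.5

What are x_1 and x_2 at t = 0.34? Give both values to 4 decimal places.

Euler on (x_1,x_2): x_1_{n+1} = x_1_n + h·x_1', x_2_{n+1} = x_2_n + h·x_2'.
0.100000: (-1.100000, -1.500000); f=(-1.626000, -0.243000) → (-1.490240, -1.558320)
(x_1(0.34), x_2(0.34)) ≈ (-1.4902, -1.5583)

-1.4902, -1.5583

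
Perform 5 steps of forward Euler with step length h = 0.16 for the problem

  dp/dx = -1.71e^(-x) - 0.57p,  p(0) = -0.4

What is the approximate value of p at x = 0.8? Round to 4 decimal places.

-1.0718

Euler: p_{n+1} = p_n + h·f(x_n, p_n).
x=0.000000, p=-0.400000: f=-1.482000 → p ← -0.400000 + 0.16·(-1.482000) = -0.637120
x=0.160000, p=-0.637120: f=-1.094007 → p ← -0.637120 + 0.16·(-1.094007) = -0.812161
x=0.320000, p=-0.812161: f=-0.778783 → p ← -0.812161 + 0.16·(-0.778783) = -0.936766
x=0.480000, p=-0.936766: f=-0.524163 → p ← -0.936766 + 0.16·(-0.524163) = -1.020633
x=0.640000, p=-1.020633: f=-0.319910 → p ← -1.020633 + 0.16·(-0.319910) = -1.071818
p(0.8) ≈ -1.0718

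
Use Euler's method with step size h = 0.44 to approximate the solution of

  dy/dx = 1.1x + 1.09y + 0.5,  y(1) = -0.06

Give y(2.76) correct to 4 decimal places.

Euler: y_{n+1} = y_n + h·f(x_n, y_n).
x=1.000000, y=-0.060000: f=1.534600 → y ← -0.060000 + 0.44·1.534600 = 0.615224
x=1.440000, y=0.615224: f=2.754594 → y ← 0.615224 + 0.44·2.754594 = 1.827245
x=1.880000, y=1.827245: f=4.559698 → y ← 1.827245 + 0.44·4.559698 = 3.833512
x=2.320000, y=3.833512: f=7.230528 → y ← 3.833512 + 0.44·7.230528 = 7.014945
y(2.76) ≈ 7.0149

7.0149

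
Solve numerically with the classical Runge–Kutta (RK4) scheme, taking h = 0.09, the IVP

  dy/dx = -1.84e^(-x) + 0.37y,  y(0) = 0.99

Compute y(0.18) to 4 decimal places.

0.7444

RK4: k1 = f(x_n, y_n); k2 = f(x_n + h/2, y_n + (h/2)·k1); k3 = f(x_n + h/2, y_n + (h/2)·k2); k4 = f(x_n + h, y_n + h·k3); y_{n+1} = y_n + (h/6)·(k1 + 2k2 + 2k3 + k4).
x=0.000000, y=0.990000:
  k1 = f(0.000000, 0.990000) = -1.473700
  k2 = f(0.045000, 0.923683) = -1.417272
  k3 = f(0.045000, 0.926223) = -1.416333
  k4 = f(0.090000, 0.862530) = -1.362497
  y ← 0.990000 + (0.09/6)·(k1 + 2k2 + 2k3 + k4) = 0.862449
x=0.090000, y=0.862449:
  k1 = f(0.090000, 0.862449) = -1.362527
  k2 = f(0.135000, 0.801135) = -1.311217
  k3 = f(0.135000, 0.803444) = -1.310363
  k4 = f(0.180000, 0.744516) = -1.261426
  y ← 0.862449 + (0.09/6)·(k1 + 2k2 + 2k3 + k4) = 0.744442
y(0.18) ≈ 0.7444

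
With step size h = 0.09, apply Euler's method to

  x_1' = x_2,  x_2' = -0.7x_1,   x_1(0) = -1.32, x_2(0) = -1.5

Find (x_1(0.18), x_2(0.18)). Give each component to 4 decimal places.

-1.5825, -1.3252

Euler on (x_1,x_2): x_1_{n+1} = x_1_n + h·x_1', x_2_{n+1} = x_2_n + h·x_2'.
0.000000: (-1.320000, -1.500000); f=(-1.500000, 0.924000) → (-1.455000, -1.416840)
0.090000: (-1.455000, -1.416840); f=(-1.416840, 1.018500) → (-1.582516, -1.325175)
(x_1(0.18), x_2(0.18)) ≈ (-1.5825, -1.3252)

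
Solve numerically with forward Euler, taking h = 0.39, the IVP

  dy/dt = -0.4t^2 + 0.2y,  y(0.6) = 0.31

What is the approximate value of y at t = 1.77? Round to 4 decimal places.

-0.1388

Euler: y_{n+1} = y_n + h·f(t_n, y_n).
t=0.600000, y=0.310000: f=-0.082000 → y ← 0.310000 + 0.39·(-0.082000) = 0.278020
t=0.990000, y=0.278020: f=-0.336436 → y ← 0.278020 + 0.39·(-0.336436) = 0.146810
t=1.380000, y=0.146810: f=-0.732398 → y ← 0.146810 + 0.39·(-0.732398) = -0.138825
y(1.77) ≈ -0.1388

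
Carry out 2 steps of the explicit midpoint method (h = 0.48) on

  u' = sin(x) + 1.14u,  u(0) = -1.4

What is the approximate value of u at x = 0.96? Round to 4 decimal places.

Midpoint: k1 = f(x_n, u_n); k2 = f(x_n + h/2, u_n + (h/2)·k1); u_{n+1} = u_n + h·k2.
x=0.000000, u=-1.400000:
  k1 = f(0.000000, -1.400000) = -1.596000
  k2 = f(0.240000, -1.783040) = -1.794963
  u ← -1.400000 + 0.48·(-1.794963) = -2.261582
x=0.480000, u=-2.261582:
  k1 = f(0.480000, -2.261582) = -2.116425
  k2 = f(0.720000, -2.769524) = -2.497873
  u ← -2.261582 + 0.48·(-2.497873) = -3.460561
u(0.96) ≈ -3.4606

-3.4606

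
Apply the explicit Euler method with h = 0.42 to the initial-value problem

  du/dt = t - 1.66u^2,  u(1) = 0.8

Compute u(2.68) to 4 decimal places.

1.2095

Euler: u_{n+1} = u_n + h·f(t_n, u_n).
t=1.000000, u=0.800000: f=-0.062400 → u ← 0.800000 + 0.42·(-0.062400) = 0.773792
t=1.420000, u=0.773792: f=0.426068 → u ← 0.773792 + 0.42·0.426068 = 0.952741
t=1.840000, u=0.952741: f=0.333193 → u ← 0.952741 + 0.42·0.333193 = 1.092682
t=2.260000, u=1.092682: f=0.278037 → u ← 1.092682 + 0.42·0.278037 = 1.209457
u(2.68) ≈ 1.2095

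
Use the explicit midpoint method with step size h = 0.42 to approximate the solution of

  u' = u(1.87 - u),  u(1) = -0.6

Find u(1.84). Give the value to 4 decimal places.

-7.4735

Midpoint: k1 = f(s_n, u_n); k2 = f(s_n + h/2, u_n + (h/2)·k1); u_{n+1} = u_n + h·k2.
s=1.000000, u=-0.600000:
  k1 = f(1.000000, -0.600000) = -1.482000
  k2 = f(1.210000, -0.911220) = -2.534303
  u ← -0.600000 + 0.42·(-2.534303) = -1.664407
s=1.420000, u=-1.664407:
  k1 = f(1.420000, -1.664407) = -5.882694
  k2 = f(1.630000, -2.899773) = -13.831259
  u ← -1.664407 + 0.42·(-13.831259) = -7.473536
u(1.84) ≈ -7.4735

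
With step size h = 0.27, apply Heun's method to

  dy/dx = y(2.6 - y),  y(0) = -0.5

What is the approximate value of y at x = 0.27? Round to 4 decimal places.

Heun: k1 = f(x_n, y_n); k2 = f(x_n + h, y_n + h·k1); y_{n+1} = y_n + (h/2)·(k1 + k2).
x=0.000000, y=-0.500000:
  k1 = f(0.000000, -0.500000) = -1.550000
  k2 = f(0.270000, -0.918500) = -3.231742
  y ← -0.500000 + (0.27/2)·(-1.550000 + (-3.231742)) = -1.145535
y(0.27) ≈ -1.1455

-1.1455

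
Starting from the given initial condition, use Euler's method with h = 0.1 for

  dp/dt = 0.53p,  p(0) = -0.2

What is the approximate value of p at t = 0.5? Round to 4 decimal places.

Euler: p_{n+1} = p_n + h·f(t_n, p_n).
t=0.000000, p=-0.200000: f=-0.106000 → p ← -0.200000 + 0.1·(-0.106000) = -0.210600
t=0.100000, p=-0.210600: f=-0.111618 → p ← -0.210600 + 0.1·(-0.111618) = -0.221762
t=0.200000, p=-0.221762: f=-0.117534 → p ← -0.221762 + 0.1·(-0.117534) = -0.233515
t=0.300000, p=-0.233515: f=-0.123763 → p ← -0.233515 + 0.1·(-0.123763) = -0.245891
t=0.400000, p=-0.245891: f=-0.130322 → p ← -0.245891 + 0.1·(-0.130322) = -0.258924
p(0.5) ≈ -0.2589

-0.2589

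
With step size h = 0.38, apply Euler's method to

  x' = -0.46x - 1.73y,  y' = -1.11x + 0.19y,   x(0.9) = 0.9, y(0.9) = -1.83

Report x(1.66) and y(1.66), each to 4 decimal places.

Euler on (x,y): x_{n+1} = x_n + h·x', y_{n+1} = y_n + h·y'.
0.900000: (0.900000, -1.830000); f=(2.751900, -1.346700) → (1.945722, -2.341746)
1.280000: (1.945722, -2.341746); f=(3.156188, -2.604683) → (3.145074, -3.331526)
(x(1.66), y(1.66)) ≈ (3.1451, -3.3315)

3.1451, -3.3315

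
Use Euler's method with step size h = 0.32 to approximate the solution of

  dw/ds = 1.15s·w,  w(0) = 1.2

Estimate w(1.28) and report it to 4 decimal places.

Euler: w_{n+1} = w_n + h·f(s_n, w_n).
s=0.000000, w=1.200000: f=0.000000 → w ← 1.200000 + 0.32·0.000000 = 1.200000
s=0.320000, w=1.200000: f=0.441600 → w ← 1.200000 + 0.32·0.441600 = 1.341312
s=0.640000, w=1.341312: f=0.987206 → w ← 1.341312 + 0.32·0.987206 = 1.657218
s=0.960000, w=1.657218: f=1.829568 → w ← 1.657218 + 0.32·1.829568 = 2.242680
w(1.28) ≈ 2.2427

2.2427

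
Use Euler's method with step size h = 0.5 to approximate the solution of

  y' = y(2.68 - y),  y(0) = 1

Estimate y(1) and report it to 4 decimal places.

2.6128

Euler: y_{n+1} = y_n + h·f(t_n, y_n).
t=0.000000, y=1.000000: f=1.680000 → y ← 1.000000 + 0.5·1.680000 = 1.840000
t=0.500000, y=1.840000: f=1.545600 → y ← 1.840000 + 0.5·1.545600 = 2.612800
y(1) ≈ 2.6128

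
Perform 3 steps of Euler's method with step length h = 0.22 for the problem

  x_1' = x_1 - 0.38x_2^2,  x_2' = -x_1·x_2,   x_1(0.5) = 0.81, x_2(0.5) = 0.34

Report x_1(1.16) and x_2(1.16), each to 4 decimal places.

1.4445, 0.1620

Euler on (x_1,x_2): x_1_{n+1} = x_1_n + h·x_1', x_2_{n+1} = x_2_n + h·x_2'.
0.500000: (0.810000, 0.340000); f=(0.766072, -0.275400) → (0.978536, 0.279412)
0.720000: (0.978536, 0.279412); f=(0.948869, -0.273415) → (1.187287, 0.219261)
0.940000: (1.187287, 0.219261); f=(1.169018, -0.260325) → (1.444471, 0.161989)
(x_1(1.16), x_2(1.16)) ≈ (1.4445, 0.1620)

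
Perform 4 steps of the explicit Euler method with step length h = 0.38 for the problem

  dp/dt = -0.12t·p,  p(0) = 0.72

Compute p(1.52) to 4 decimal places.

Euler: p_{n+1} = p_n + h·f(t_n, p_n).
t=0.000000, p=0.720000: f=0.000000 → p ← 0.720000 + 0.38·0.000000 = 0.720000
t=0.380000, p=0.720000: f=-0.032832 → p ← 0.720000 + 0.38·(-0.032832) = 0.707524
t=0.760000, p=0.707524: f=-0.064526 → p ← 0.707524 + 0.38·(-0.064526) = 0.683004
t=1.140000, p=0.683004: f=-0.093435 → p ← 0.683004 + 0.38·(-0.093435) = 0.647499
p(1.52) ≈ 0.6475

0.6475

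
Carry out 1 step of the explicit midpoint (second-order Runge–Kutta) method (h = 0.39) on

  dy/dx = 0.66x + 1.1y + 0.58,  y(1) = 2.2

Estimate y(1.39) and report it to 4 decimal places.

Midpoint: k1 = f(x_n, y_n); k2 = f(x_n + h/2, y_n + (h/2)·k1); y_{n+1} = y_n + h·k2.
x=1.000000, y=2.200000:
  k1 = f(1.000000, 2.200000) = 3.660000
  k2 = f(1.195000, 2.913700) = 4.573770
  y ← 2.200000 + 0.39·4.573770 = 3.983770
y(1.39) ≈ 3.9838

3.9838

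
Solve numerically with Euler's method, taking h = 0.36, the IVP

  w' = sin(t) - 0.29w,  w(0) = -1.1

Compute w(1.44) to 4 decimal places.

-0.0759

Euler: w_{n+1} = w_n + h·f(t_n, w_n).
t=0.000000, w=-1.100000: f=0.319000 → w ← -1.100000 + 0.36·0.319000 = -0.985160
t=0.360000, w=-0.985160: f=0.637971 → w ← -0.985160 + 0.36·0.637971 = -0.755491
t=0.720000, w=-0.755491: f=0.878477 → w ← -0.755491 + 0.36·0.878477 = -0.439239
t=1.080000, w=-0.439239: f=1.009337 → w ← -0.439239 + 0.36·1.009337 = -0.075878
w(1.44) ≈ -0.0759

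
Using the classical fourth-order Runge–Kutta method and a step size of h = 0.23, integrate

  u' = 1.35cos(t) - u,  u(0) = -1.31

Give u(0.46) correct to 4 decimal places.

RK4: k1 = f(t_n, u_n); k2 = f(t_n + h/2, u_n + (h/2)·k1); k3 = f(t_n + h/2, u_n + (h/2)·k2); k4 = f(t_n + h, u_n + h·k3); u_{n+1} = u_n + (h/6)·(k1 + 2k2 + 2k3 + k4).
t=0.000000, u=-1.310000:
  k1 = f(0.000000, -1.310000) = 2.660000
  k2 = f(0.115000, -1.004100) = 2.345183
  k3 = f(0.115000, -1.040304) = 2.381387
  k4 = f(0.230000, -0.762281) = 2.076731
  u ← -1.310000 + (0.23/6)·(k1 + 2k2 + 2k3 + k4) = -0.766055
t=0.230000, u=-0.766055:
  k1 = f(0.230000, -0.766055) = 2.080505
  k2 = f(0.345000, -0.526797) = 1.797249
  k3 = f(0.345000, -0.559371) = 1.829823
  k4 = f(0.460000, -0.345196) = 1.554866
  u ← -0.766055 + (0.23/6)·(k1 + 2k2 + 2k3 + k4) = -0.348624
u(0.46) ≈ -0.3486

-0.3486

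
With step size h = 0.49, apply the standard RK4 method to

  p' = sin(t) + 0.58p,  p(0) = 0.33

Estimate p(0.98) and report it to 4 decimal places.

1.1263

RK4: k1 = f(t_n, p_n); k2 = f(t_n + h/2, p_n + (h/2)·k1); k3 = f(t_n + h/2, p_n + (h/2)·k2); k4 = f(t_n + h, p_n + h·k3); p_{n+1} = p_n + (h/6)·(k1 + 2k2 + 2k3 + k4).
t=0.000000, p=0.330000:
  k1 = f(0.000000, 0.330000) = 0.191400
  k2 = f(0.245000, 0.376893) = 0.461154
  k3 = f(0.245000, 0.442983) = 0.499486
  k4 = f(0.490000, 0.574748) = 0.803980
  p ← 0.330000 + (0.49/6)·(k1 + 2k2 + 2k3 + k4) = 0.568194
t=0.490000, p=0.568194:
  k1 = f(0.490000, 0.568194) = 0.800178
  k2 = f(0.735000, 0.764238) = 1.113845
  k3 = f(0.735000, 0.841086) = 1.158417
  k4 = f(0.980000, 1.135818) = 1.489272
  p ← 0.568194 + (0.49/6)·(k1 + 2k2 + 2k3 + k4) = 1.126302
p(0.98) ≈ 1.1263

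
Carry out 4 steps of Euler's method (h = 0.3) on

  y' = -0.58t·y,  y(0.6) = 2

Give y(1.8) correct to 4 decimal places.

Euler: y_{n+1} = y_n + h·f(t_n, y_n).
t=0.600000, y=2.000000: f=-0.696000 → y ← 2.000000 + 0.3·(-0.696000) = 1.791200
t=0.900000, y=1.791200: f=-0.935006 → y ← 1.791200 + 0.3·(-0.935006) = 1.510698
t=1.200000, y=1.510698: f=-1.051446 → y ← 1.510698 + 0.3·(-1.051446) = 1.195264
t=1.500000, y=1.195264: f=-1.039880 → y ← 1.195264 + 0.3·(-1.039880) = 0.883300
y(1.8) ≈ 0.8833

0.8833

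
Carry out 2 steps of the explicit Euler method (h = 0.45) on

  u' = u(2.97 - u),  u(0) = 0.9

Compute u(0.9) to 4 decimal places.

2.7018

Euler: u_{n+1} = u_n + h·f(s_n, u_n).
s=0.000000, u=0.900000: f=1.863000 → u ← 0.900000 + 0.45·1.863000 = 1.738350
s=0.450000, u=1.738350: f=2.141039 → u ← 1.738350 + 0.45·2.141039 = 2.701817
u(0.9) ≈ 2.7018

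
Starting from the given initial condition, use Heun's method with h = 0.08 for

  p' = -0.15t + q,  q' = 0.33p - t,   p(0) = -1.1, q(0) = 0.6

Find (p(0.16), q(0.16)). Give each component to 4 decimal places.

-1.0110, 0.5316

Heun on (p,q): k1 = f(t_n, state_n); k2 = f(t_n + h, state_n + h·k1); state_{n+1} = state_n + (h/2)·(k1 + k2).
0.000000: (-1.100000, 0.600000)
  k1 = (0.600000, -0.363000)
  predictor → (-1.052000, 0.570960)
  k2 = (0.558960, -0.427160)
  → (-1.053642, 0.568394)
0.080000: (-1.053642, 0.568394)
  k1 = (0.556394, -0.427702)
  predictor → (-1.009130, 0.534177)
  k2 = (0.510177, -0.493013)
  → (-1.010979, 0.531565)
(p(0.16), q(0.16)) ≈ (-1.0110, 0.5316)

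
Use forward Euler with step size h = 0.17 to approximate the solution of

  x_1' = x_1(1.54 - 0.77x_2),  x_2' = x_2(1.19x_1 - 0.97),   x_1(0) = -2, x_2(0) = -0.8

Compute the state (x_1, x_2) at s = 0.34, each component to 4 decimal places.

Euler on (x_1,x_2): x_1_{n+1} = x_1_n + h·x_1', x_2_{n+1} = x_2_n + h·x_2'.
0.000000: (-2.000000, -0.800000); f=(-4.312000, 2.680000) → (-2.733040, -0.344400)
0.170000: (-2.733040, -0.344400); f=(-4.933651, 1.454166) → (-3.571761, -0.097192)
(x_1(0.34), x_2(0.34)) ≈ (-3.5718, -0.0972)

-3.5718, -0.0972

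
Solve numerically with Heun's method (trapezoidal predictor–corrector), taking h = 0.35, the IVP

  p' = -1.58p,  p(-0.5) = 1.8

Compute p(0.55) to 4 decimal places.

0.3886

Heun: k1 = f(x_n, p_n); k2 = f(x_n + h, p_n + h·k1); p_{n+1} = p_n + (h/2)·(k1 + k2).
x=-0.500000, p=1.800000:
  k1 = f(-0.500000, 1.800000) = -2.844000
  k2 = f(-0.150000, 0.804600) = -1.271268
  p ← 1.800000 + (0.35/2)·(-2.844000 + (-1.271268)) = 1.079828
x=-0.150000, p=1.079828:
  k1 = f(-0.150000, 1.079828) = -1.706128
  k2 = f(0.200000, 0.482683) = -0.762639
  p ← 1.079828 + (0.35/2)·(-1.706128 + (-0.762639)) = 0.647794
x=0.200000, p=0.647794:
  k1 = f(0.200000, 0.647794) = -1.023514
  k2 = f(0.550000, 0.289564) = -0.457511
  p ← 0.647794 + (0.35/2)·(-1.023514 + (-0.457511)) = 0.388614
p(0.55) ≈ 0.3886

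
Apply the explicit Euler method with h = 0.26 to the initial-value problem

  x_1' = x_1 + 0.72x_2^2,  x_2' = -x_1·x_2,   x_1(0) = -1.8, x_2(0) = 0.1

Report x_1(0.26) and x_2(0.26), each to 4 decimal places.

Euler on (x_1,x_2): x_1_{n+1} = x_1_n + h·x_1', x_2_{n+1} = x_2_n + h·x_2'.
0.000000: (-1.800000, 0.100000); f=(-1.792800, 0.180000) → (-2.266128, 0.146800)
(x_1(0.26), x_2(0.26)) ≈ (-2.2661, 0.1468)

-2.2661, 0.1468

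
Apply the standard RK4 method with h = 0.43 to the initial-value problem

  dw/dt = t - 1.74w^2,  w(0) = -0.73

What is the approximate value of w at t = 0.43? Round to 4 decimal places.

RK4: k1 = f(t_n, w_n); k2 = f(t_n + h/2, w_n + (h/2)·k1); k3 = f(t_n + h/2, w_n + (h/2)·k2); k4 = f(t_n + h, w_n + h·k3); w_{n+1} = w_n + (h/6)·(k1 + 2k2 + 2k3 + k4).
t=0.000000, w=-0.730000:
  k1 = f(0.000000, -0.730000) = -0.927246
  k2 = f(0.215000, -0.929358) = -1.287849
  k3 = f(0.215000, -1.006887) = -1.549051
  k4 = f(0.430000, -1.396092) = -2.961386
  w ← -0.730000 + (0.43/6)·(k1 + 2k2 + 2k3 + k4) = -1.415308
w(0.43) ≈ -1.4153

-1.4153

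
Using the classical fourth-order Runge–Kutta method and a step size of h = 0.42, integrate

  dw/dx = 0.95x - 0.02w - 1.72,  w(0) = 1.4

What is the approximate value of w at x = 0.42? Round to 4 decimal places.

0.7525

RK4: k1 = f(x_n, w_n); k2 = f(x_n + h/2, w_n + (h/2)·k1); k3 = f(x_n + h/2, w_n + (h/2)·k2); k4 = f(x_n + h, w_n + h·k3); w_{n+1} = w_n + (h/6)·(k1 + 2k2 + 2k3 + k4).
x=0.000000, w=1.400000:
  k1 = f(0.000000, 1.400000) = -1.748000
  k2 = f(0.210000, 1.032920) = -1.541158
  k3 = f(0.210000, 1.076357) = -1.542027
  k4 = f(0.420000, 0.752349) = -1.336047
  w ← 1.400000 + (0.42/6)·(k1 + 2k2 + 2k3 + k4) = 0.752471
w(0.42) ≈ 0.7525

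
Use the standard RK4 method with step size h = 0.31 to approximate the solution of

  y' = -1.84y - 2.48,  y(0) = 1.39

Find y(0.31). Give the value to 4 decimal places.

RK4: k1 = f(s_n, y_n); k2 = f(s_n + h/2, y_n + (h/2)·k1); k3 = f(s_n + h/2, y_n + (h/2)·k2); k4 = f(s_n + h, y_n + h·k3); y_{n+1} = y_n + (h/6)·(k1 + 2k2 + 2k3 + k4).
s=0.000000, y=1.390000:
  k1 = f(0.000000, 1.390000) = -5.037600
  k2 = f(0.155000, 0.609172) = -3.600876
  k3 = f(0.155000, 0.831864) = -4.010630
  k4 = f(0.310000, 0.146705) = -2.749937
  y ← 1.390000 + (0.31/6)·(k1 + 2k2 + 2k3 + k4) = 0.201122
y(0.31) ≈ 0.2011

0.2011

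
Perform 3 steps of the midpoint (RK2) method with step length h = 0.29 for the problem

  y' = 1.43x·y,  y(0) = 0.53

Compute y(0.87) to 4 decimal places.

Midpoint: k1 = f(x_n, y_n); k2 = f(x_n + h/2, y_n + (h/2)·k1); y_{n+1} = y_n + h·k2.
x=0.000000, y=0.530000:
  k1 = f(0.000000, 0.530000) = 0.000000
  k2 = f(0.145000, 0.530000) = 0.109895
  y ← 0.530000 + 0.29·0.109895 = 0.561870
x=0.290000, y=0.561870:
  k1 = f(0.290000, 0.561870) = 0.233007
  k2 = f(0.435000, 0.595656) = 0.370528
  y ← 0.561870 + 0.29·0.370528 = 0.669323
x=0.580000, y=0.669323:
  k1 = f(0.580000, 0.669323) = 0.555136
  k2 = f(0.725000, 0.749817) = 0.777373
  y ← 0.669323 + 0.29·0.777373 = 0.894761
y(0.87) ≈ 0.8948

0.8948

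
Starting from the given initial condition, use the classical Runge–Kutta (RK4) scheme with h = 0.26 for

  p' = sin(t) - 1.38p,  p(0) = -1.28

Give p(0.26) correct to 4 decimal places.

-0.8642

RK4: k1 = f(t_n, p_n); k2 = f(t_n + h/2, p_n + (h/2)·k1); k3 = f(t_n + h/2, p_n + (h/2)·k2); k4 = f(t_n + h, p_n + h·k3); p_{n+1} = p_n + (h/6)·(k1 + 2k2 + 2k3 + k4).
t=0.000000, p=-1.280000:
  k1 = f(0.000000, -1.280000) = 1.766400
  k2 = f(0.130000, -1.050368) = 1.579142
  k3 = f(0.130000, -1.074712) = 1.612736
  k4 = f(0.260000, -0.860689) = 1.444831
  p ← -1.280000 + (0.26/6)·(k1 + 2k2 + 2k3 + k4) = -0.864217
p(0.26) ≈ -0.8642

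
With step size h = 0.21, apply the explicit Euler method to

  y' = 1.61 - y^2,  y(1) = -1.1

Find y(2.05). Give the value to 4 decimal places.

-0.2106

Euler: y_{n+1} = y_n + h·f(x_n, y_n).
x=1.000000, y=-1.100000: f=0.400000 → y ← -1.100000 + 0.21·0.400000 = -1.016000
x=1.210000, y=-1.016000: f=0.577744 → y ← -1.016000 + 0.21·0.577744 = -0.894674
x=1.420000, y=-0.894674: f=0.809559 → y ← -0.894674 + 0.21·0.809559 = -0.724666
x=1.630000, y=-0.724666: f=1.084859 → y ← -0.724666 + 0.21·1.084859 = -0.496846
x=1.840000, y=-0.496846: f=1.363144 → y ← -0.496846 + 0.21·1.363144 = -0.210586
y(2.05) ≈ -0.2106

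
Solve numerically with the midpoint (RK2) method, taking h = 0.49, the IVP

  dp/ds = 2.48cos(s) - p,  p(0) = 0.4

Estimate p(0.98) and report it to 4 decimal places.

Midpoint: k1 = f(s_n, p_n); k2 = f(s_n + h/2, p_n + (h/2)·k1); p_{n+1} = p_n + h·k2.
s=0.000000, p=0.400000:
  k1 = f(0.000000, 0.400000) = 2.080000
  k2 = f(0.245000, 0.909600) = 1.496341
  p ← 0.400000 + 0.49·1.496341 = 1.133207
s=0.490000, p=1.133207:
  k1 = f(0.490000, 1.133207) = 1.054979
  k2 = f(0.735000, 1.391677) = 0.448064
  p ← 1.133207 + 0.49·0.448064 = 1.352758
p(0.98) ≈ 1.3528

1.3528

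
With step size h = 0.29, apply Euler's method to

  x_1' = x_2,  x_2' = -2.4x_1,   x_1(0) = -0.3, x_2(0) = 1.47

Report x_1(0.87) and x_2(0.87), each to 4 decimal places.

Euler on (x_1,x_2): x_1_{n+1} = x_1_n + h·x_1', x_2_{n+1} = x_2_n + h·x_2'.
0.000000: (-0.300000, 1.470000); f=(1.470000, 0.720000) → (0.126300, 1.678800)
0.290000: (0.126300, 1.678800); f=(1.678800, -0.303120) → (0.613152, 1.590895)
0.580000: (0.613152, 1.590895); f=(1.590895, -1.471565) → (1.074512, 1.164141)
(x_1(0.87), x_2(0.87)) ≈ (1.0745, 1.1641)

1.0745, 1.1641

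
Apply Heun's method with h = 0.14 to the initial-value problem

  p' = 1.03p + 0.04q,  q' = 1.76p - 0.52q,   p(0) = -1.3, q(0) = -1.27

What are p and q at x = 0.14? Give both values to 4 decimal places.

-1.5092, -1.5135

Heun on (p,q): k1 = f(x_n, state_n); k2 = f(x_n + h, state_n + h·k1); state_{n+1} = state_n + (h/2)·(k1 + k2).
0.000000: (-1.300000, -1.270000)
  k1 = (-1.389800, -1.627600)
  predictor → (-1.494572, -1.497864)
  k2 = (-1.599324, -1.851557)
  → (-1.509239, -1.513541)
(p(0.14), q(0.14)) ≈ (-1.5092, -1.5135)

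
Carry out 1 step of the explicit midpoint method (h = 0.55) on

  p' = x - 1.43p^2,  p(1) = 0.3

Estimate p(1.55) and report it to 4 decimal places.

0.7722

Midpoint: k1 = f(x_n, p_n); k2 = f(x_n + h/2, p_n + (h/2)·k1); p_{n+1} = p_n + h·k2.
x=1.000000, p=0.300000:
  k1 = f(1.000000, 0.300000) = 0.871300
  k2 = f(1.275000, 0.539608) = 0.858618
  p ← 0.300000 + 0.55·0.858618 = 0.772240
p(1.55) ≈ 0.7722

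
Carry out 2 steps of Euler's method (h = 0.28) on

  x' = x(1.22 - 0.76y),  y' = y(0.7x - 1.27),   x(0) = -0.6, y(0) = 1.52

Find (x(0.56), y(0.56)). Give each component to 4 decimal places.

Euler on (x,y): x_{n+1} = x_n + h·x', y_{n+1} = y_n + h·y'.
0.000000: (-0.600000, 1.520000); f=(-0.038880, -2.568800) → (-0.610886, 0.800736)
0.280000: (-0.610886, 0.800736); f=(-0.373521, -1.359346) → (-0.715472, 0.420119)
(x(0.56), y(0.56)) ≈ (-0.7155, 0.4201)

-0.7155, 0.4201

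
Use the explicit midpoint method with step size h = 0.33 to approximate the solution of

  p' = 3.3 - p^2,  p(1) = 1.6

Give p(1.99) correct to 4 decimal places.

1.7891

Midpoint: k1 = f(t_n, p_n); k2 = f(t_n + h/2, p_n + (h/2)·k1); p_{n+1} = p_n + h·k2.
t=1.000000, p=1.600000:
  k1 = f(1.000000, 1.600000) = 0.740000
  k2 = f(1.165000, 1.722100) = 0.334372
  p ← 1.600000 + 0.33·0.334372 = 1.710343
t=1.330000, p=1.710343:
  k1 = f(1.330000, 1.710343) = 0.374728
  k2 = f(1.495000, 1.772173) = 0.159404
  p ← 1.710343 + 0.33·0.159404 = 1.762946
t=1.660000, p=1.762946:
  k1 = f(1.660000, 1.762946) = 0.192022
  k2 = f(1.825000, 1.794629) = 0.079305
  p ← 1.762946 + 0.33·0.079305 = 1.789117
p(1.99) ≈ 1.7891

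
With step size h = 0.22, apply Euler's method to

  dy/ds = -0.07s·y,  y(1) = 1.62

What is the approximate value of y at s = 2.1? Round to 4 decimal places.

Euler: y_{n+1} = y_n + h·f(s_n, y_n).
s=1.000000, y=1.620000: f=-0.113400 → y ← 1.620000 + 0.22·(-0.113400) = 1.595052
s=1.220000, y=1.595052: f=-0.136217 → y ← 1.595052 + 0.22·(-0.136217) = 1.565084
s=1.440000, y=1.565084: f=-0.157760 → y ← 1.565084 + 0.22·(-0.157760) = 1.530377
s=1.660000, y=1.530377: f=-0.177830 → y ← 1.530377 + 0.22·(-0.177830) = 1.491254
s=1.880000, y=1.491254: f=-0.196249 → y ← 1.491254 + 0.22·(-0.196249) = 1.448080
y(2.1) ≈ 1.4481

1.4481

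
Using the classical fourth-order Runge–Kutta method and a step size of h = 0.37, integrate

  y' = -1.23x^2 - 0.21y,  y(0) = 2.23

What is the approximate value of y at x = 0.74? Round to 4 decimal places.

RK4: k1 = f(x_n, y_n); k2 = f(x_n + h/2, y_n + (h/2)·k1); k3 = f(x_n + h/2, y_n + (h/2)·k2); k4 = f(x_n + h, y_n + h·k3); y_{n+1} = y_n + (h/6)·(k1 + 2k2 + 2k3 + k4).
x=0.000000, y=2.230000:
  k1 = f(0.000000, 2.230000) = -0.468300
  k2 = f(0.185000, 2.143365) = -0.492203
  k3 = f(0.185000, 2.138942) = -0.491275
  k4 = f(0.370000, 2.048228) = -0.598515
  y ← 2.230000 + (0.37/6)·(k1 + 2k2 + 2k3 + k4) = 2.042917
x=0.370000, y=2.042917:
  k1 = f(0.370000, 2.042917) = -0.597400
  k2 = f(0.555000, 1.932399) = -0.784674
  k3 = f(0.555000, 1.897753) = -0.777399
  k4 = f(0.740000, 1.755280) = -1.042157
  y ← 2.042917 + (0.37/6)·(k1 + 2k2 + 2k3 + k4) = 1.749156
y(0.74) ≈ 1.7492

1.7492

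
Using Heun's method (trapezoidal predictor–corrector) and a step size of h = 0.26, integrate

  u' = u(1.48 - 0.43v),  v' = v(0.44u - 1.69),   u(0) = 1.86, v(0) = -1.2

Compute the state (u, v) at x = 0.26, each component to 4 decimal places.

3.0328, -1.0101

Heun on (u,v): k1 = f(x_n, state_n); k2 = f(x_n + h, state_n + h·k1); state_{n+1} = state_n + (h/2)·(k1 + k2).
0.000000: (1.860000, -1.200000)
  k1 = (3.712560, 1.045920)
  predictor → (2.825266, -0.928061)
  k2 = (5.308861, 0.414735)
  → (3.032785, -1.010115)
(u(0.26), v(0.26)) ≈ (3.0328, -1.0101)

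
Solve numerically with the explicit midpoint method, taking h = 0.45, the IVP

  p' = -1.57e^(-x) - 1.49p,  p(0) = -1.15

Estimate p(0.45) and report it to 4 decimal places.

Midpoint: k1 = f(x_n, p_n); k2 = f(x_n + h/2, p_n + (h/2)·k1); p_{n+1} = p_n + h·k2.
x=0.000000, p=-1.150000:
  k1 = f(0.000000, -1.150000) = 0.143500
  k2 = f(0.225000, -1.117712) = 0.411721
  p ← -1.150000 + 0.45·0.411721 = -0.964725
p(0.45) ≈ -0.9647

-0.9647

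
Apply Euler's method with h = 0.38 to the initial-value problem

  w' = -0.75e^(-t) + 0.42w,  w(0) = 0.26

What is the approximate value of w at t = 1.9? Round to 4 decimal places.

Euler: w_{n+1} = w_n + h·f(t_n, w_n).
t=0.000000, w=0.260000: f=-0.640800 → w ← 0.260000 + 0.38·(-0.640800) = 0.016496
t=0.380000, w=0.016496: f=-0.505968 → w ← 0.016496 + 0.38·(-0.505968) = -0.175772
t=0.760000, w=-0.175772: f=-0.424574 → w ← -0.175772 + 0.38·(-0.424574) = -0.337110
t=1.140000, w=-0.337110: f=-0.381450 → w ← -0.337110 + 0.38·(-0.381450) = -0.482061
t=1.520000, w=-0.482061: f=-0.366500 → w ← -0.482061 + 0.38·(-0.366500) = -0.621331
w(1.9) ≈ -0.6213

-0.6213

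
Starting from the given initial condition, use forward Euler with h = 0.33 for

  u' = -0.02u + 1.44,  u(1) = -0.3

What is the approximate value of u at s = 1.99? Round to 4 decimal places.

1.1221

Euler: u_{n+1} = u_n + h·f(s_n, u_n).
s=1.000000, u=-0.300000: f=1.446000 → u ← -0.300000 + 0.33·1.446000 = 0.177180
s=1.330000, u=0.177180: f=1.436456 → u ← 0.177180 + 0.33·1.436456 = 0.651211
s=1.660000, u=0.651211: f=1.426976 → u ← 0.651211 + 0.33·1.426976 = 1.122113
u(1.99) ≈ 1.1221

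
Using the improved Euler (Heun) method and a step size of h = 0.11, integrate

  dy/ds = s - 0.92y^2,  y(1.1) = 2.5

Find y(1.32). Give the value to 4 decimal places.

1.8618

Heun: k1 = f(s_n, y_n); k2 = f(s_n + h, y_n + h·k1); y_{n+1} = y_n + (h/2)·(k1 + k2).
s=1.100000, y=2.500000:
  k1 = f(1.100000, 2.500000) = -4.650000
  k2 = f(1.210000, 1.988500) = -2.427802
  y ← 2.500000 + (0.11/2)·(-4.650000 + (-2.427802)) = 2.110721
s=1.210000, y=2.110721:
  k1 = f(1.210000, 2.110721) = -2.888731
  k2 = f(1.320000, 1.792960) = -1.637531
  y ← 2.110721 + (0.11/2)·(-2.888731 + (-1.637531)) = 1.861776
y(1.32) ≈ 1.8618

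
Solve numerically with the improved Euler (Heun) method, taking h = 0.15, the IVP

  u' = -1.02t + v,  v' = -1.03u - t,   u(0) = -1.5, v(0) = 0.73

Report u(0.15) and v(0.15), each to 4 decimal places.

Heun on (u,v): k1 = f(t_n, state_n); k2 = f(t_n + h, state_n + h·k1); state_{n+1} = state_n + (h/2)·(k1 + k2).
0.000000: (-1.500000, 0.730000)
  k1 = (0.730000, 1.545000)
  predictor → (-1.390500, 0.961750)
  k2 = (0.808750, 1.282215)
  → (-1.384594, 0.942041)
(u(0.15), v(0.15)) ≈ (-1.3846, 0.9420)

-1.3846, 0.9420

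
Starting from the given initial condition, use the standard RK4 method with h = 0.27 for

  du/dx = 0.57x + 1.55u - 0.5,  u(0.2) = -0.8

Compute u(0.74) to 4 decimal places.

-2.0613

RK4: k1 = f(x_n, u_n); k2 = f(x_n + h/2, u_n + (h/2)·k1); k3 = f(x_n + h/2, u_n + (h/2)·k2); k4 = f(x_n + h, u_n + h·k3); u_{n+1} = u_n + (h/6)·(k1 + 2k2 + 2k3 + k4).
x=0.200000, u=-0.800000:
  k1 = f(0.200000, -0.800000) = -1.626000
  k2 = f(0.335000, -1.019510) = -1.889291
  k3 = f(0.335000, -1.055054) = -1.944384
  k4 = f(0.470000, -1.324984) = -2.285825
  u ← -0.800000 + (0.27/6)·(k1 + 2k2 + 2k3 + k4) = -1.321063
x=0.470000, u=-1.321063:
  k1 = f(0.470000, -1.321063) = -2.279747
  k2 = f(0.605000, -1.628829) = -2.679835
  k3 = f(0.605000, -1.682840) = -2.763553
  k4 = f(0.740000, -2.067222) = -3.282394
  u ← -1.321063 + (0.27/6)·(k1 + 2k2 + 2k3 + k4) = -2.061264
u(0.74) ≈ -2.0613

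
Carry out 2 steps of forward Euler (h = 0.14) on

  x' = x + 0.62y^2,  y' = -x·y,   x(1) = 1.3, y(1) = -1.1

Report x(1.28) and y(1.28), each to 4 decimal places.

Euler on (x,y): x_{n+1} = x_n + h·x', y_{n+1} = y_n + h·y'.
1.000000: (1.300000, -1.100000); f=(2.050200, 1.430000) → (1.587028, -0.899800)
1.140000: (1.587028, -0.899800); f=(2.089005, 1.428008) → (1.879489, -0.699879)
(x(1.28), y(1.28)) ≈ (1.8795, -0.6999)

1.8795, -0.6999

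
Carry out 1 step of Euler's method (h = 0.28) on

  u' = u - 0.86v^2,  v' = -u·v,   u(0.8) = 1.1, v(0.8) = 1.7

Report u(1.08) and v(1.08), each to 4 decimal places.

0.7121, 1.1764

Euler on (u,v): u_{n+1} = u_n + h·u', v_{n+1} = v_n + h·v'.
0.800000: (1.100000, 1.700000); f=(-1.385400, -1.870000) → (0.712088, 1.176400)
(u(1.08), v(1.08)) ≈ (0.7121, 1.1764)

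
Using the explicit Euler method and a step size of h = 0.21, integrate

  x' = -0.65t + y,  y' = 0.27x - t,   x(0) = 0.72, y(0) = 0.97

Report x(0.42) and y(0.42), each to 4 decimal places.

1.1073, 1.0191

Euler on (x,y): x_{n+1} = x_n + h·x', y_{n+1} = y_n + h·y'.
0.000000: (0.720000, 0.970000); f=(0.970000, 0.194400) → (0.923700, 1.010824)
0.210000: (0.923700, 1.010824); f=(0.874324, 0.039399) → (1.107308, 1.019098)
(x(0.42), y(0.42)) ≈ (1.1073, 1.0191)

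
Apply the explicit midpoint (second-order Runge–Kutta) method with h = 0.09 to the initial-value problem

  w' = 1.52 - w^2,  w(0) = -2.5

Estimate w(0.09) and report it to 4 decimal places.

-3.0256

Midpoint: k1 = f(t_n, w_n); k2 = f(t_n + h/2, w_n + (h/2)·k1); w_{n+1} = w_n + h·k2.
t=0.000000, w=-2.500000:
  k1 = f(0.000000, -2.500000) = -4.730000
  k2 = f(0.045000, -2.712850) = -5.839555
  w ← -2.500000 + 0.09·(-5.839555) = -3.025560
w(0.09) ≈ -3.0256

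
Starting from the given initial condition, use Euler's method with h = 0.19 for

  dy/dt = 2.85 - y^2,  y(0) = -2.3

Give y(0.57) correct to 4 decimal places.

Euler: y_{n+1} = y_n + h·f(t_n, y_n).
t=0.000000, y=-2.300000: f=-2.440000 → y ← -2.300000 + 0.19·(-2.440000) = -2.763600
t=0.190000, y=-2.763600: f=-4.787485 → y ← -2.763600 + 0.19·(-4.787485) = -3.673222
t=0.380000, y=-3.673222: f=-10.642561 → y ← -3.673222 + 0.19·(-10.642561) = -5.695309
y(0.57) ≈ -5.6953

-5.6953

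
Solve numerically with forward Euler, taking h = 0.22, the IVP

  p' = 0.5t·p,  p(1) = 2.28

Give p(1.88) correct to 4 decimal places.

3.9323

Euler: p_{n+1} = p_n + h·f(t_n, p_n).
t=1.000000, p=2.280000: f=1.140000 → p ← 2.280000 + 0.22·1.140000 = 2.530800
t=1.220000, p=2.530800: f=1.543788 → p ← 2.530800 + 0.22·1.543788 = 2.870433
t=1.440000, p=2.870433: f=2.066712 → p ← 2.870433 + 0.22·2.066712 = 3.325110
t=1.660000, p=3.325110: f=2.759841 → p ← 3.325110 + 0.22·2.759841 = 3.932275
p(1.88) ≈ 3.9323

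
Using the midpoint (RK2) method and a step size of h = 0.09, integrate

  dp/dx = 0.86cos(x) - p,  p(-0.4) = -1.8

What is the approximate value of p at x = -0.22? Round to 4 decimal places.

Midpoint: k1 = f(x_n, p_n); k2 = f(x_n + h/2, p_n + (h/2)·k1); p_{n+1} = p_n + h·k2.
x=-0.400000, p=-1.800000:
  k1 = f(-0.400000, -1.800000) = 2.592112
  k2 = f(-0.355000, -1.683355) = 2.489731
  p ← -1.800000 + 0.09·2.489731 = -1.575924
x=-0.310000, p=-1.575924:
  k1 = f(-0.310000, -1.575924) = 2.394931
  k2 = f(-0.265000, -1.468152) = 2.298132
  p ← -1.575924 + 0.09·2.298132 = -1.369092
p(-0.22) ≈ -1.3691

-1.3691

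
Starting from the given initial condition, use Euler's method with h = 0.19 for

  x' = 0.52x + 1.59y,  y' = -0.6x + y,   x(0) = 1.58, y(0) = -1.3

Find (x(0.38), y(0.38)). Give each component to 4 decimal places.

0.9543, -2.2084

Euler on (x,y): x_{n+1} = x_n + h·x', y_{n+1} = y_n + h·y'.
0.000000: (1.580000, -1.300000); f=(-1.245400, -2.248000) → (1.343374, -1.727120)
0.190000: (1.343374, -1.727120); f=(-2.047566, -2.533144) → (0.954336, -2.208417)
(x(0.38), y(0.38)) ≈ (0.9543, -2.2084)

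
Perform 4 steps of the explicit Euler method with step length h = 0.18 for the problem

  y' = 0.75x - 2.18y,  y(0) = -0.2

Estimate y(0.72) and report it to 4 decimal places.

0.0841

Euler: y_{n+1} = y_n + h·f(x_n, y_n).
x=0.000000, y=-0.200000: f=0.436000 → y ← -0.200000 + 0.18·0.436000 = -0.121520
x=0.180000, y=-0.121520: f=0.399914 → y ← -0.121520 + 0.18·0.399914 = -0.049536
x=0.360000, y=-0.049536: f=0.377988 → y ← -0.049536 + 0.18·0.377988 = 0.018502
x=0.540000, y=0.018502: f=0.364665 → y ← 0.018502 + 0.18·0.364665 = 0.084142
y(0.72) ≈ 0.0841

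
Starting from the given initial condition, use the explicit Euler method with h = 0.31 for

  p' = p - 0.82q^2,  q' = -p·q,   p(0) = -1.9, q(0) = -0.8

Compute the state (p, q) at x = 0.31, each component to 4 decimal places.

Euler on (p,q): p_{n+1} = p_n + h·p', q_{n+1} = q_n + h·q'.
0.000000: (-1.900000, -0.800000); f=(-2.424800, -1.520000) → (-2.651688, -1.271200)
(p(0.31), q(0.31)) ≈ (-2.6517, -1.2712)

-2.6517, -1.2712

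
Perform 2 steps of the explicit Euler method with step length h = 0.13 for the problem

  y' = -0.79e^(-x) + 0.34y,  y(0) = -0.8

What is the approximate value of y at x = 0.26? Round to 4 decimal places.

-1.0697

Euler: y_{n+1} = y_n + h·f(x_n, y_n).
x=0.000000, y=-0.800000: f=-1.062000 → y ← -0.800000 + 0.13·(-1.062000) = -0.938060
x=0.130000, y=-0.938060: f=-1.012636 → y ← -0.938060 + 0.13·(-1.012636) = -1.069703
y(0.26) ≈ -1.0697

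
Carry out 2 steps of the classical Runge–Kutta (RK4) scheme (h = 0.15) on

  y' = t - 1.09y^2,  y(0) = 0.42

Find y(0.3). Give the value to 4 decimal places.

0.4107

RK4: k1 = f(t_n, y_n); k2 = f(t_n + h/2, y_n + (h/2)·k1); k3 = f(t_n + h/2, y_n + (h/2)·k2); k4 = f(t_n + h, y_n + h·k3); y_{n+1} = y_n + (h/6)·(k1 + 2k2 + 2k3 + k4).
t=0.000000, y=0.420000:
  k1 = f(0.000000, 0.420000) = -0.192276
  k2 = f(0.075000, 0.405579) = -0.104299
  k3 = f(0.075000, 0.412178) = -0.110180
  k4 = f(0.150000, 0.403473) = -0.027442
  y ← 0.420000 + (0.15/6)·(k1 + 2k2 + 2k3 + k4) = 0.403783
t=0.150000, y=0.403783:
  k1 = f(0.150000, 0.403783) = -0.027714
  k2 = f(0.225000, 0.401704) = 0.049111
  k3 = f(0.225000, 0.407466) = 0.044029
  k4 = f(0.300000, 0.410387) = 0.116425
  y ← 0.403783 + (0.15/6)·(k1 + 2k2 + 2k3 + k4) = 0.410658
y(0.3) ≈ 0.4107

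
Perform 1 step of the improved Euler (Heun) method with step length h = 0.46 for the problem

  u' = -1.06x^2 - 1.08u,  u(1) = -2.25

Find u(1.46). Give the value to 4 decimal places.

Heun: k1 = f(x_n, u_n); k2 = f(x_n + h, u_n + h·k1); u_{n+1} = u_n + (h/2)·(k1 + k2).
x=1.000000, u=-2.250000:
  k1 = f(1.000000, -2.250000) = 1.370000
  k2 = f(1.460000, -1.619800) = -0.510112
  u ← -2.250000 + (0.46/2)·(1.370000 + (-0.510112)) = -2.052226
u(1.46) ≈ -2.0522

-2.0522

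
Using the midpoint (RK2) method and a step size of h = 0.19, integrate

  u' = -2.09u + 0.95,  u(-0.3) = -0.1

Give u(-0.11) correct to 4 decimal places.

0.0765

Midpoint: k1 = f(t_n, u_n); k2 = f(t_n + h/2, u_n + (h/2)·k1); u_{n+1} = u_n + h·k2.
t=-0.300000, u=-0.100000:
  k1 = f(-0.300000, -0.100000) = 1.159000
  k2 = f(-0.205000, 0.010105) = 0.928881
  u ← -0.100000 + 0.19·0.928881 = 0.076487
u(-0.11) ≈ 0.0765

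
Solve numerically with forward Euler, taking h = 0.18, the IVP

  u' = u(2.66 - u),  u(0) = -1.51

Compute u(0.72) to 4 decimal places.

-46.2879

Euler: u_{n+1} = u_n + h·f(s_n, u_n).
s=0.000000, u=-1.510000: f=-6.296700 → u ← -1.510000 + 0.18·(-6.296700) = -2.643406
s=0.180000, u=-2.643406: f=-14.019055 → u ← -2.643406 + 0.18·(-14.019055) = -5.166836
s=0.360000, u=-5.166836: f=-40.439977 → u ← -5.166836 + 0.18·(-40.439977) = -12.446032
s=0.540000, u=-12.446032: f=-188.010154 → u ← -12.446032 + 0.18·(-188.010154) = -46.287860
u(0.72) ≈ -46.2879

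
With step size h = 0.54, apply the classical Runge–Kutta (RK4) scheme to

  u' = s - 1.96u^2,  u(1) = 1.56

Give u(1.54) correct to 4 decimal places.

0.4642

RK4: k1 = f(s_n, u_n); k2 = f(s_n + h/2, u_n + (h/2)·k1); k3 = f(s_n + h/2, u_n + (h/2)·k2); k4 = f(s_n + h, u_n + h·k3); u_{n+1} = u_n + (h/6)·(k1 + 2k2 + 2k3 + k4).
s=1.000000, u=1.560000:
  k1 = f(1.000000, 1.560000) = -3.769856
  k2 = f(1.270000, 0.542139) = 0.693927
  k3 = f(1.270000, 1.747360) = -4.714406
  k4 = f(1.540000, -0.985779) = -0.364651
  u ← 1.560000 + (0.54/6)·(k1 + 2k2 + 2k3 + k4) = 0.464208
u(1.54) ≈ 0.4642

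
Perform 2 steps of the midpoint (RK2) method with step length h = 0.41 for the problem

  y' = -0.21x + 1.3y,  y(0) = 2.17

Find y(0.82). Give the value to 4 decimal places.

Midpoint: k1 = f(x_n, y_n); k2 = f(x_n + h/2, y_n + (h/2)·k1); y_{n+1} = y_n + h·k2.
x=0.000000, y=2.170000:
  k1 = f(0.000000, 2.170000) = 2.821000
  k2 = f(0.205000, 2.748305) = 3.529746
  y ← 2.170000 + 0.41·3.529746 = 3.617196
x=0.410000, y=3.617196:
  k1 = f(0.410000, 3.617196) = 4.616255
  k2 = f(0.615000, 4.563528) = 5.803437
  y ← 3.617196 + 0.41·5.803437 = 5.996605
y(0.82) ≈ 5.9966

5.9966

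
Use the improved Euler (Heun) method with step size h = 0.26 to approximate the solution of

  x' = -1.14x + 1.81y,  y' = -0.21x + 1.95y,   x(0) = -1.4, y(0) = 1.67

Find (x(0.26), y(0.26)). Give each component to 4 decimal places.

-0.1599, 2.7944

Heun on (x,y): k1 = f(t_n, state_n); k2 = f(t_n + h, state_n + h·k1); state_{n+1} = state_n + (h/2)·(k1 + k2).
0.000000: (-1.400000, 1.670000)
  k1 = (4.618700, 3.550500)
  predictor → (-0.199138, 2.593130)
  k2 = (4.920583, 5.098422)
  → (-0.159893, 2.794360)
(x(0.26), y(0.26)) ≈ (-0.1599, 2.7944)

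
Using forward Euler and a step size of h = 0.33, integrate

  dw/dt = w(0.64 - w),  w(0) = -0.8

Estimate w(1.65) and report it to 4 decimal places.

Euler: w_{n+1} = w_n + h·f(t_n, w_n).
t=0.000000, w=-0.800000: f=-1.152000 → w ← -0.800000 + 0.33·(-1.152000) = -1.180160
t=0.330000, w=-1.180160: f=-2.148080 → w ← -1.180160 + 0.33·(-2.148080) = -1.889026
t=0.660000, w=-1.889026: f=-4.777398 → w ← -1.889026 + 0.33·(-4.777398) = -3.465568
t=0.990000, w=-3.465568: f=-14.228122 → w ← -3.465568 + 0.33·(-14.228122) = -8.160848
t=1.320000, w=-8.160848: f=-71.822383 → w ← -8.160848 + 0.33·(-71.822383) = -31.862234
w(1.65) ≈ -31.8622

-31.8622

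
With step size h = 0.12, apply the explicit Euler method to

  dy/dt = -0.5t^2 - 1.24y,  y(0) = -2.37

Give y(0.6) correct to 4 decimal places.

Euler: y_{n+1} = y_n + h·f(t_n, y_n).
t=0.000000, y=-2.370000: f=2.938800 → y ← -2.370000 + 0.12·2.938800 = -2.017344
t=0.120000, y=-2.017344: f=2.494307 → y ← -2.017344 + 0.12·2.494307 = -1.718027
t=0.240000, y=-1.718027: f=2.101554 → y ← -1.718027 + 0.12·2.101554 = -1.465841
t=0.360000, y=-1.465841: f=1.752843 → y ← -1.465841 + 0.12·1.752843 = -1.255500
t=0.480000, y=-1.255500: f=1.441620 → y ← -1.255500 + 0.12·1.441620 = -1.082505
y(0.6) ≈ -1.0825

-1.0825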